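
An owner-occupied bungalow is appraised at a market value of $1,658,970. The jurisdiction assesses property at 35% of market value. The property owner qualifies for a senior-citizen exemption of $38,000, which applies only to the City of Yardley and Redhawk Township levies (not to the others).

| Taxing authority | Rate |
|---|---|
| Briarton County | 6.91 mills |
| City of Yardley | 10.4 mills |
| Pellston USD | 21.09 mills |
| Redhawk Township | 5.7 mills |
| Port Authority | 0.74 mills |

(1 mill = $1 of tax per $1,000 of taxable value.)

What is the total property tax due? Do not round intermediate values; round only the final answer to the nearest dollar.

Assessed value = $1,658,970 × 0.35 = $580,639.5
Briarton County: $580,639.5 × 0.00691 = $4,012.218945
City of Yardley: ($580,639.5 − $38,000) × 0.0104 = $542,639.5 × 0.0104 = $5,643.4508
Pellston USD: $580,639.5 × 0.02109 = $12,245.687055
Redhawk Township: ($580,639.5 − $38,000) × 0.0057 = $542,639.5 × 0.0057 = $3,093.04515
Port Authority: $580,639.5 × 0.00074 = $429.67323
Total = $25,424.07518

$25,424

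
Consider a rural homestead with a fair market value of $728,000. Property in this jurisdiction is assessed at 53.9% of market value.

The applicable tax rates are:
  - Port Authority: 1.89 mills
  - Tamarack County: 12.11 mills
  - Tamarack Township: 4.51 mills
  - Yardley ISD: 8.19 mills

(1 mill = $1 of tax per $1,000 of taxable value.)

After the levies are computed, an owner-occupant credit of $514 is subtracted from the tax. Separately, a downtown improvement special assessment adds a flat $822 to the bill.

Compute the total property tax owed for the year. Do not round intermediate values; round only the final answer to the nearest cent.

Assessed value = $728,000 × 0.539 = $392,392
Port Authority: $392,392 × 0.00189 = $741.62088
Tamarack County: $392,392 × 0.01211 = $4,751.86712
Tamarack Township: $392,392 × 0.00451 = $1,769.68792
Yardley ISD: $392,392 × 0.00819 = $3,213.69048
Levies subtotal = $10,476.8664
After credit = $10,476.8664 − $514 = $9,962.8664
Total = $9,962.8664 + $822 = $10,784.8664

$10,784.87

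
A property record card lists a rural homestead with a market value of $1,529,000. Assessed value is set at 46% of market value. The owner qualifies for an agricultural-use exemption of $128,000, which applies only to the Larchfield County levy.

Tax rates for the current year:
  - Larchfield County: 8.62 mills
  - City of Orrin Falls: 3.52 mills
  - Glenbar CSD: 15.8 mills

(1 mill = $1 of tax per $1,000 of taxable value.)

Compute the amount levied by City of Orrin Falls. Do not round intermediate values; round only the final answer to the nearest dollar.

$2,476

Assessed value = $1,529,000 × 0.46 = $703,340
City of Orrin Falls taxable value = $703,340 (exemption does not apply)
City of Orrin Falls levy = $703,340 × 0.00352 = $2,475.7568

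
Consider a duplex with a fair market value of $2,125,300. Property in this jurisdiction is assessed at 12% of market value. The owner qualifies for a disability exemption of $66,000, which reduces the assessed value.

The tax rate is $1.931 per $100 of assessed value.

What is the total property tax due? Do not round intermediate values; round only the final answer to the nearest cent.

$3,650.29

Assessed value = $2,125,300 × 0.12 = $255,036
Taxable value = $255,036 − $66,000 = $189,036
Tax = $189,036 × 0.01931 = $3,650.28516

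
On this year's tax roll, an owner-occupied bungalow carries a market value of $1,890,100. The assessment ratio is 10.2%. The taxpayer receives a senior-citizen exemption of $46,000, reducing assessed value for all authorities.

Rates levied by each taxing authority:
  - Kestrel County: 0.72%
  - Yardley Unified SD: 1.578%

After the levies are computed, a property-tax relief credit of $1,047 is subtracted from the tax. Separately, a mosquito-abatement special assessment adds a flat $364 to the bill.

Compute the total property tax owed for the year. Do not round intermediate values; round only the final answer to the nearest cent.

$2,690.24

Assessed value = $1,890,100 × 0.102 = $192,790.2
Taxable value = $192,790.2 − $46,000 = $146,790.2
Kestrel County: $146,790.2 × 0.0072 = $1,056.88944
Yardley Unified SD: $146,790.2 × 0.01578 = $2,316.349356
Levies subtotal = $3,373.238796
After credit = $3,373.238796 − $1,047 = $2,326.238796
Total = $2,326.238796 + $364 = $2,690.238796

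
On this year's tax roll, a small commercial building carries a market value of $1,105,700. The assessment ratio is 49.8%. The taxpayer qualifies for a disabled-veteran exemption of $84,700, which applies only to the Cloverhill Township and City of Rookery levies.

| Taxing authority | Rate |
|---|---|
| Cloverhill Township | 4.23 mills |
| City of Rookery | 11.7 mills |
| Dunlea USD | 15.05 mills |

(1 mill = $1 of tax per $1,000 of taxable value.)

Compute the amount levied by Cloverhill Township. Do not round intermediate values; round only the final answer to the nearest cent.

$1,970.92

Assessed value = $1,105,700 × 0.498 = $550,638.6
Cloverhill Township taxable value = $550,638.6 − $84,700 = $465,938.6
Cloverhill Township levy = $465,938.6 × 0.00423 = $1,970.920278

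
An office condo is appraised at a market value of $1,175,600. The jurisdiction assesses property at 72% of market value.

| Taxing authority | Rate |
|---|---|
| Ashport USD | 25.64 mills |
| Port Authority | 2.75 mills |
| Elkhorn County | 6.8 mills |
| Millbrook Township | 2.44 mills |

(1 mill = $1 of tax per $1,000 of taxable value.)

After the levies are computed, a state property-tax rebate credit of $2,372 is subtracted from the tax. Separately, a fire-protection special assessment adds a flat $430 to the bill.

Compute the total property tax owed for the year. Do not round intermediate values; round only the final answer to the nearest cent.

Assessed value = $1,175,600 × 0.72 = $846,432
Ashport USD: $846,432 × 0.02564 = $21,702.51648
Port Authority: $846,432 × 0.00275 = $2,327.688
Elkhorn County: $846,432 × 0.0068 = $5,755.7376
Millbrook Township: $846,432 × 0.00244 = $2,065.29408
Levies subtotal = $31,851.23616
After credit = $31,851.23616 − $2,372 = $29,479.23616
Total = $29,479.23616 + $430 = $29,909.23616

$29,909.24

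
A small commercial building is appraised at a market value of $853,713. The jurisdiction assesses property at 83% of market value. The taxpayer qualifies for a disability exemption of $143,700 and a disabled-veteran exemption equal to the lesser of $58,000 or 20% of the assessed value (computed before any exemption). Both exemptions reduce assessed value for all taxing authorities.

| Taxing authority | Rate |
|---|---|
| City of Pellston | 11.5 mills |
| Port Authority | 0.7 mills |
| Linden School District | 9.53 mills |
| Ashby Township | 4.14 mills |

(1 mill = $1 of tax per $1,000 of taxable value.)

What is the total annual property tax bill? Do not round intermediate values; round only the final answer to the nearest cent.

Assessed value = $853,713 × 0.83 = $708,581.79
Disabled-veteran exemption = min($58,000, 20% × $708,581.79) = min($58,000, $141,716.358) = $58,000 (dollar cap binds)
Taxable value = $708,581.79 − $143,700 − $58,000 = $506,881.79
City of Pellston: $506,881.79 × 0.0115 = $5,829.140585
Port Authority: $506,881.79 × 0.0007 = $354.817253
Linden School District: $506,881.79 × 0.00953 = $4,830.5834587
Ashby Township: $506,881.79 × 0.00414 = $2,098.4906106
Total = $13,113.0319073

$13,113.03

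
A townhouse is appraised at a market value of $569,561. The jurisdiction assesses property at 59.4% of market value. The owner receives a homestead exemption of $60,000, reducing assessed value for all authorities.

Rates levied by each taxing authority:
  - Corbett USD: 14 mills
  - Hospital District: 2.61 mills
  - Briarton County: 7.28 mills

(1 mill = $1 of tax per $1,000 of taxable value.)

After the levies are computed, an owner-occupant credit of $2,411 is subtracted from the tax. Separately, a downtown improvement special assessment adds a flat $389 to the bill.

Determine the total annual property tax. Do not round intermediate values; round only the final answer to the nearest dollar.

$4,627

Assessed value = $569,561 × 0.594 = $338,319.234
Taxable value = $338,319.234 − $60,000 = $278,319.234
Corbett USD: $278,319.234 × 0.014 = $3,896.469276
Hospital District: $278,319.234 × 0.00261 = $726.41320074
Briarton County: $278,319.234 × 0.00728 = $2,026.16402352
Levies subtotal = $6,649.04650026
After credit = $6,649.04650026 − $2,411 = $4,238.04650026
Total = $4,238.04650026 + $389 = $4,627.04650026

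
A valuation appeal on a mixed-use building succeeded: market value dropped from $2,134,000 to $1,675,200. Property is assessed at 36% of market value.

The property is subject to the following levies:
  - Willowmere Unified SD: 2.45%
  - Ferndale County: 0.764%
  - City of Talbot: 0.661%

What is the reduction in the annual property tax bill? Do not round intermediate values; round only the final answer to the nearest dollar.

Old assessed value = $2,134,000 × 0.36 = $768,240
New assessed value = $1,675,200 × 0.36 = $603,072
Combined rate = 0.0245 + 0.00764 + 0.00661 = 0.03875
Old tax = $768,240 × 0.03875 = $29,769.3
New tax = $603,072 × 0.03875 = $23,369.04
Reduction = $29,769.3 − $23,369.04 = $6,400.26

$6,400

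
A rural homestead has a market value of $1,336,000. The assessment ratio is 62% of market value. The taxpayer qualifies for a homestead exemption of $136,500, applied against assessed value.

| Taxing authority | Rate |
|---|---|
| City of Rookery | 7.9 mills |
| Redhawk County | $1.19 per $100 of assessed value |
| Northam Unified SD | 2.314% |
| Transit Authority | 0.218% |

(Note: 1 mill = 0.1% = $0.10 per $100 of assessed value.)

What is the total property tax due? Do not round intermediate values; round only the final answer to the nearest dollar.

$31,215

Assessed value = $1,336,000 × 0.62 = $828,320
Taxable value = $828,320 − $136,500 = $691,820
City of Rookery: $691,820 × 0.0079 = $5,465.378
Redhawk County: $691,820 × 0.0119 = $8,232.658
Northam Unified SD: $691,820 × 0.02314 = $16,008.7148
Transit Authority: $691,820 × 0.00218 = $1,508.1676
Total = $31,214.9184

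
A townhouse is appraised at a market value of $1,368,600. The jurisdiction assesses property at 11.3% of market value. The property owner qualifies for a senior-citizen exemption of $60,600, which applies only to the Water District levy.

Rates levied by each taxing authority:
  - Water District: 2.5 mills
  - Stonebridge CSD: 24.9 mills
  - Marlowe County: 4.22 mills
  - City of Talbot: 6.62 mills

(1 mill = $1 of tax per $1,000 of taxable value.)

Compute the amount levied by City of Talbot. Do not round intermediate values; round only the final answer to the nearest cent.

$1,023.79

Assessed value = $1,368,600 × 0.113 = $154,651.8
City of Talbot taxable value = $154,651.8 (exemption does not apply)
City of Talbot levy = $154,651.8 × 0.00662 = $1,023.794916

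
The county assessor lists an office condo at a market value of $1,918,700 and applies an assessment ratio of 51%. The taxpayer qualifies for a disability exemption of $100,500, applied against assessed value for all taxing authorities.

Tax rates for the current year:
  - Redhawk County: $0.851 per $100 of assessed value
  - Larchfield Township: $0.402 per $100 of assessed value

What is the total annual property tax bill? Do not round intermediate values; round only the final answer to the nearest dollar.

Assessed value = $1,918,700 × 0.51 = $978,537
Taxable value = $978,537 − $100,500 = $878,037
Redhawk County: $878,037 × 0.00851 = $7,472.09487
Larchfield Township: $878,037 × 0.00402 = $3,529.70874
Total = $7,472.09487 + $3,529.70874 = $11,001.80361

$11,002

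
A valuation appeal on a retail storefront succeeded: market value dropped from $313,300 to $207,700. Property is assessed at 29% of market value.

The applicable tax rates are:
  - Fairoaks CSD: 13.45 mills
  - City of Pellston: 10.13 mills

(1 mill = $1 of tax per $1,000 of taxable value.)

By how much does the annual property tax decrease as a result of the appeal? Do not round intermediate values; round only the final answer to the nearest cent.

$722.11

Old assessed value = $313,300 × 0.29 = $90,857
New assessed value = $207,700 × 0.29 = $60,233
Combined rate = 0.01345 + 0.01013 = 0.02358
Old tax = $90,857 × 0.02358 = $2,142.40806
New tax = $60,233 × 0.02358 = $1,420.29414
Reduction = $2,142.40806 − $1,420.29414 = $722.11392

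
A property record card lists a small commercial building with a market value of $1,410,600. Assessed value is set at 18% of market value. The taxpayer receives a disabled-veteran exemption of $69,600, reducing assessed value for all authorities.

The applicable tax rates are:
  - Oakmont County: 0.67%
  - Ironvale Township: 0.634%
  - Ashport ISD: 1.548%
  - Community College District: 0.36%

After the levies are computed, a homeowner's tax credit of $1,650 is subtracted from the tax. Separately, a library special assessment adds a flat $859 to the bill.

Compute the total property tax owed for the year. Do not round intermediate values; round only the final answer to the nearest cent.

Assessed value = $1,410,600 × 0.18 = $253,908
Taxable value = $253,908 − $69,600 = $184,308
Oakmont County: $184,308 × 0.0067 = $1,234.8636
Ironvale Township: $184,308 × 0.00634 = $1,168.51272
Ashport ISD: $184,308 × 0.01548 = $2,853.08784
Community College District: $184,308 × 0.0036 = $663.5088
Levies subtotal = $5,919.97296
After credit = $5,919.97296 − $1,650 = $4,269.97296
Total = $4,269.97296 + $859 = $5,128.97296

$5,128.97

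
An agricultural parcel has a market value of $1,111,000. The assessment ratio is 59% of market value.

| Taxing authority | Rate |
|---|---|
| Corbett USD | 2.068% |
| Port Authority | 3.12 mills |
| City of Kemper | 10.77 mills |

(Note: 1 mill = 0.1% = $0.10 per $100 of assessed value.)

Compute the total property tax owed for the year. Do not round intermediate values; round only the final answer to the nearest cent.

$22,660.29

Assessed value = $1,111,000 × 0.59 = $655,490
Corbett USD: $655,490 × 0.02068 = $13,555.5332
Port Authority: $655,490 × 0.00312 = $2,045.1288
City of Kemper: $655,490 × 0.01077 = $7,059.6273
Total = $22,660.2893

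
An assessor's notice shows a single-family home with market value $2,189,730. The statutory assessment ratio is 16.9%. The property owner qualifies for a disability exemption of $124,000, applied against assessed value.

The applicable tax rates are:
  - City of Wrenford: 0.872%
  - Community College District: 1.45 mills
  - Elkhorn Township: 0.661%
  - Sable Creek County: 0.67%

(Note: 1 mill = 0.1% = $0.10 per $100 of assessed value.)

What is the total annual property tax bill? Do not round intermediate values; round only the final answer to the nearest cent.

Assessed value = $2,189,730 × 0.169 = $370,064.37
Taxable value = $370,064.37 − $124,000 = $246,064.37
City of Wrenford: $246,064.37 × 0.00872 = $2,145.6813064
Community College District: $246,064.37 × 0.00145 = $356.7933365
Elkhorn Township: $246,064.37 × 0.00661 = $1,626.4854857
Sable Creek County: $246,064.37 × 0.0067 = $1,648.631279
Total = $5,777.5914076

$5,777.59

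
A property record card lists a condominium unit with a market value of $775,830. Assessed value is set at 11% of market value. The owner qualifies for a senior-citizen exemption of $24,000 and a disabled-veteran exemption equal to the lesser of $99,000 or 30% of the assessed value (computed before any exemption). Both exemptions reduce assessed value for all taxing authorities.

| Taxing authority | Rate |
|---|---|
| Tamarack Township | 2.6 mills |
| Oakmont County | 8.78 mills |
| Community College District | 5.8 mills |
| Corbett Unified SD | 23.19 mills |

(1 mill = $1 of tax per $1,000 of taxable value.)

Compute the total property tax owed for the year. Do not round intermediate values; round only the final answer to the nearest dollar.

$1,443

Assessed value = $775,830 × 0.11 = $85,341.3
Disabled-veteran exemption = min($99,000, 30% × $85,341.3) = min($99,000, $25,602.39) = $25,602.39 (percentage binds)
Taxable value = $85,341.3 − $24,000 − $25,602.39 = $35,738.91
Tamarack Township: $35,738.91 × 0.0026 = $92.921166
Oakmont County: $35,738.91 × 0.00878 = $313.7876298
Community College District: $35,738.91 × 0.0058 = $207.285678
Corbett Unified SD: $35,738.91 × 0.02319 = $828.7853229
Total = $1,442.7797967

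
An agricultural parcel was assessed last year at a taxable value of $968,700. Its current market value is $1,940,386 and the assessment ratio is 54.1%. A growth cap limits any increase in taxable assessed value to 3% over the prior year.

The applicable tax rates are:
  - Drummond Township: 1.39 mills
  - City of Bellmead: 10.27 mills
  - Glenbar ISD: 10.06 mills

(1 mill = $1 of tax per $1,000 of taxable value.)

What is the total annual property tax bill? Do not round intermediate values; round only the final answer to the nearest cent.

$21,671.37

Uncapped assessed value = $1,940,386 × 0.541 = $1,049,748.826
Cap limit = $968,700 × 1.03 = $997,761
Taxable assessed value = min($1,049,748.826, $997,761) = $997,761 (cap binds)
Drummond Township: $997,761 × 0.00139 = $1,386.88779
City of Bellmead: $997,761 × 0.01027 = $10,247.00547
Glenbar ISD: $997,761 × 0.01006 = $10,037.47566
Total = $21,671.36892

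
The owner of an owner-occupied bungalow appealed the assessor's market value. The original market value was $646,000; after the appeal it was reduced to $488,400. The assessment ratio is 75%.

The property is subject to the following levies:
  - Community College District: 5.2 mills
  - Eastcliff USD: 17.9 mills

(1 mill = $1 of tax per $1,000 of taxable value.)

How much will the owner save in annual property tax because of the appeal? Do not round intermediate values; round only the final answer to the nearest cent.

$2,730.42

Old assessed value = $646,000 × 0.75 = $484,500
New assessed value = $488,400 × 0.75 = $366,300
Combined rate = 0.0052 + 0.0179 = 0.0231
Old tax = $484,500 × 0.0231 = $11,191.95
New tax = $366,300 × 0.0231 = $8,461.53
Reduction = $11,191.95 − $8,461.53 = $2,730.42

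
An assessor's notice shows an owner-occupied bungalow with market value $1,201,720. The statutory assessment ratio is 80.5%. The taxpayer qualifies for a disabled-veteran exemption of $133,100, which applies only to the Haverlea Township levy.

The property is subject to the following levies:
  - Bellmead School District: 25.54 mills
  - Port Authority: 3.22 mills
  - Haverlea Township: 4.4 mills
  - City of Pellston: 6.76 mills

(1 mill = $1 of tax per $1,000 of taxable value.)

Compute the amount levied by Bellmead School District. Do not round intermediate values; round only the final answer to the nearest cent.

$24,707.00

Assessed value = $1,201,720 × 0.805 = $967,384.6
Bellmead School District taxable value = $967,384.6 (exemption does not apply)
Bellmead School District levy = $967,384.6 × 0.02554 = $24,707.002684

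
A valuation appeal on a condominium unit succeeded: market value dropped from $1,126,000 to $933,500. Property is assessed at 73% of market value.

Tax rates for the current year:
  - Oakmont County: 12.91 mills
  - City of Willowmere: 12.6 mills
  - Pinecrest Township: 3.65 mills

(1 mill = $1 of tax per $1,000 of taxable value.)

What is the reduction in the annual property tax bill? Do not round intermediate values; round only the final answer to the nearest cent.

$4,097.71

Old assessed value = $1,126,000 × 0.73 = $821,980
New assessed value = $933,500 × 0.73 = $681,455
Combined rate = 0.01291 + 0.0126 + 0.00365 = 0.02916
Old tax = $821,980 × 0.02916 = $23,968.9368
New tax = $681,455 × 0.02916 = $19,871.2278
Reduction = $23,968.9368 − $19,871.2278 = $4,097.709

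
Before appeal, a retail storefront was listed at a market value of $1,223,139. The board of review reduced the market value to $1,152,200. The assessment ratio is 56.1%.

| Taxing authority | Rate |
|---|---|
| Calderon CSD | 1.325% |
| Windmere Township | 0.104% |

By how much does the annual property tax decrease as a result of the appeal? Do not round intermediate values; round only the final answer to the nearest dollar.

Old assessed value = $1,223,139 × 0.561 = $686,180.979
New assessed value = $1,152,200 × 0.561 = $646,384.2
Combined rate = 0.01325 + 0.00104 = 0.01429
Old tax = $686,180.979 × 0.01429 = $9,805.52618991
New tax = $646,384.2 × 0.01429 = $9,236.830218
Reduction = $9,805.52618991 − $9,236.830218 = $568.69597191

$569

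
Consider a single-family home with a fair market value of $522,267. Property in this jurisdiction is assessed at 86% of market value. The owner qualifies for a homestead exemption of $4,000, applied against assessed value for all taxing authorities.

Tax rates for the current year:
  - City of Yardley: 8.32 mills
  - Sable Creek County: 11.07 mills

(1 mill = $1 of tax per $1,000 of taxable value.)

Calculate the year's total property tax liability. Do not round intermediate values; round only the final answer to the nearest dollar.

$8,631

Assessed value = $522,267 × 0.86 = $449,149.62
Taxable value = $449,149.62 − $4,000 = $445,149.62
City of Yardley: $445,149.62 × 0.00832 = $3,703.6448384
Sable Creek County: $445,149.62 × 0.01107 = $4,927.8062934
Total = $3,703.6448384 + $4,927.8062934 = $8,631.4511318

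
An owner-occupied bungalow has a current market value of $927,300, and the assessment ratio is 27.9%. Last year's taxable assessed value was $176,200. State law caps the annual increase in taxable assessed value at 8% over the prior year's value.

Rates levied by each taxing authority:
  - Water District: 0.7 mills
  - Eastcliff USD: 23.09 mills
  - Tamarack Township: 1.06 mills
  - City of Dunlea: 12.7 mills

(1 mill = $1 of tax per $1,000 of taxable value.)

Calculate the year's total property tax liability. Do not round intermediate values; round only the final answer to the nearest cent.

$7,145.61

Uncapped assessed value = $927,300 × 0.279 = $258,716.7
Cap limit = $176,200 × 1.08 = $190,296
Taxable assessed value = min($258,716.7, $190,296) = $190,296 (cap binds)
Water District: $190,296 × 0.0007 = $133.2072
Eastcliff USD: $190,296 × 0.02309 = $4,393.93464
Tamarack Township: $190,296 × 0.00106 = $201.71376
City of Dunlea: $190,296 × 0.0127 = $2,416.7592
Total = $7,145.6148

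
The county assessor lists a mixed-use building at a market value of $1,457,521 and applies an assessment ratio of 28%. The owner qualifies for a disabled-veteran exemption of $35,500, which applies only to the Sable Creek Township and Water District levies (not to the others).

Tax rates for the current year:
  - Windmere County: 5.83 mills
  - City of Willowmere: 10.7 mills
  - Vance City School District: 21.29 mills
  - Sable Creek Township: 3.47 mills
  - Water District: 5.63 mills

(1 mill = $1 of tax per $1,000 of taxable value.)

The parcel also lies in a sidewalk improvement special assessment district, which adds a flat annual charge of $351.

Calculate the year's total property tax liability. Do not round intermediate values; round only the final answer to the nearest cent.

$19,176.28

Assessed value = $1,457,521 × 0.28 = $408,105.88
Windmere County: $408,105.88 × 0.00583 = $2,379.2572804
City of Willowmere: $408,105.88 × 0.0107 = $4,366.732916
Vance City School District: $408,105.88 × 0.02129 = $8,688.5741852
Sable Creek Township: ($408,105.88 − $35,500) × 0.00347 = $372,605.88 × 0.00347 = $1,292.9424036
Water District: ($408,105.88 − $35,500) × 0.00563 = $372,605.88 × 0.00563 = $2,097.7711044
Levies subtotal = $18,825.2778896
Total = $18,825.2778896 + $351 = $19,176.2778896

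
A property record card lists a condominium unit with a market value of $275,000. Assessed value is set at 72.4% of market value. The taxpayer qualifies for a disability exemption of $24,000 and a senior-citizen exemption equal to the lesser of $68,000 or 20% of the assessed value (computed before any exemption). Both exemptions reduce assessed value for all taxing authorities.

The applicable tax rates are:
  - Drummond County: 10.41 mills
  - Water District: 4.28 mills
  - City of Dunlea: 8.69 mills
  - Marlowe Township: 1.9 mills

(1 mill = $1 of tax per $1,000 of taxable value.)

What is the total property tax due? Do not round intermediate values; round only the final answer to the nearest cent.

Assessed value = $275,000 × 0.724 = $199,100
Senior-citizen exemption = min($68,000, 20% × $199,100) = min($68,000, $39,820) = $39,820 (percentage binds)
Taxable value = $199,100 − $24,000 − $39,820 = $135,280
Drummond County: $135,280 × 0.01041 = $1,408.2648
Water District: $135,280 × 0.00428 = $578.9984
City of Dunlea: $135,280 × 0.00869 = $1,175.5832
Marlowe Township: $135,280 × 0.0019 = $257.032
Total = $3,419.8784

$3,419.88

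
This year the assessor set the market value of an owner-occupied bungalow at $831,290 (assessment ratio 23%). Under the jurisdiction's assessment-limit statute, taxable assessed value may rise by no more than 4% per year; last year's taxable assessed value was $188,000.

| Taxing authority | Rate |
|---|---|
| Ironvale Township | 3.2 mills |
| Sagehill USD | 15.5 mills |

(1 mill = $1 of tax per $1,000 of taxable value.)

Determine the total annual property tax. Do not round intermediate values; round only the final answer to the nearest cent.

$3,575.38

Uncapped assessed value = $831,290 × 0.23 = $191,196.7
Cap limit = $188,000 × 1.04 = $195,520
Taxable assessed value = min($191,196.7, $195,520) = $191,196.7 (cap does not bind)
Ironvale Township: $191,196.7 × 0.0032 = $611.82944
Sagehill USD: $191,196.7 × 0.0155 = $2,963.54885
Total = $3,575.37829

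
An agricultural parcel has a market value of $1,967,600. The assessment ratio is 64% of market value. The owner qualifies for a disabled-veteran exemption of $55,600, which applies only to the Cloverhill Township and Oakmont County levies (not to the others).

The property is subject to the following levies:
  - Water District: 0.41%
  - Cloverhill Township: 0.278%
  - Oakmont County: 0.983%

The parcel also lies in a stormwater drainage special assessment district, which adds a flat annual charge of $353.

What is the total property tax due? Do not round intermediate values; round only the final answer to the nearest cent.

Assessed value = $1,967,600 × 0.64 = $1,259,264
Water District: $1,259,264 × 0.0041 = $5,162.9824
Cloverhill Township: ($1,259,264 − $55,600) × 0.00278 = $1,203,664 × 0.00278 = $3,346.18592
Oakmont County: ($1,259,264 − $55,600) × 0.00983 = $1,203,664 × 0.00983 = $11,832.01712
Levies subtotal = $20,341.18544
Total = $20,341.18544 + $353 = $20,694.18544

$20,694.19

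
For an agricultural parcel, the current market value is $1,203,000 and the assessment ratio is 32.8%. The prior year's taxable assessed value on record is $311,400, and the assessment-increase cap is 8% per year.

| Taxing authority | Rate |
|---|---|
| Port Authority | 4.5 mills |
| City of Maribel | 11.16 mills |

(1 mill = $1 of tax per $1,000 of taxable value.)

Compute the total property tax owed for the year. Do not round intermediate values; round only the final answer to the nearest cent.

$5,266.65

Uncapped assessed value = $1,203,000 × 0.328 = $394,584
Cap limit = $311,400 × 1.08 = $336,312
Taxable assessed value = min($394,584, $336,312) = $336,312 (cap binds)
Port Authority: $336,312 × 0.0045 = $1,513.404
City of Maribel: $336,312 × 0.01116 = $3,753.24192
Total = $5,266.64592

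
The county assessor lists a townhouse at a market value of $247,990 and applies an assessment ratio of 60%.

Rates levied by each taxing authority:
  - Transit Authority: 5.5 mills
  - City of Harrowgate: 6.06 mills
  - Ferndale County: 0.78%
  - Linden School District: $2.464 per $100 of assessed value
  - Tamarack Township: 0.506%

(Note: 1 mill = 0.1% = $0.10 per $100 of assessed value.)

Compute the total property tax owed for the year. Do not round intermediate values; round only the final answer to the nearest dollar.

$7,300

Assessed value = $247,990 × 0.6 = $148,794
Transit Authority: $148,794 × 0.0055 = $818.367
City of Harrowgate: $148,794 × 0.00606 = $901.69164
Ferndale County: $148,794 × 0.0078 = $1,160.5932
Linden School District: $148,794 × 0.02464 = $3,666.28416
Tamarack Township: $148,794 × 0.00506 = $752.89764
Total = $7,299.83364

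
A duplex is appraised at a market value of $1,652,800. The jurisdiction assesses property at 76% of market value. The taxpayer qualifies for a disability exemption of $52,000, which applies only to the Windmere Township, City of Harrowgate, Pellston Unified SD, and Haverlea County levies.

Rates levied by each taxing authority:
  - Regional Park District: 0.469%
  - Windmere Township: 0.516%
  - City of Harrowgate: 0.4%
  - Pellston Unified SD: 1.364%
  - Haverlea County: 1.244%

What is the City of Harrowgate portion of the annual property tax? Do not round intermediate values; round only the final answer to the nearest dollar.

Assessed value = $1,652,800 × 0.76 = $1,256,128
City of Harrowgate taxable value = $1,256,128 − $52,000 = $1,204,128
City of Harrowgate levy = $1,204,128 × 0.004 = $4,816.512

$4,817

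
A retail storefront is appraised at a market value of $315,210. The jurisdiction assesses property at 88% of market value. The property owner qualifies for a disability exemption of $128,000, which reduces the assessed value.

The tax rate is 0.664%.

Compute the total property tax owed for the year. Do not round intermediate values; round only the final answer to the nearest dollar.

$992

Assessed value = $315,210 × 0.88 = $277,384.8
Taxable value = $277,384.8 − $128,000 = $149,384.8
Tax = $149,384.8 × 0.00664 = $991.915072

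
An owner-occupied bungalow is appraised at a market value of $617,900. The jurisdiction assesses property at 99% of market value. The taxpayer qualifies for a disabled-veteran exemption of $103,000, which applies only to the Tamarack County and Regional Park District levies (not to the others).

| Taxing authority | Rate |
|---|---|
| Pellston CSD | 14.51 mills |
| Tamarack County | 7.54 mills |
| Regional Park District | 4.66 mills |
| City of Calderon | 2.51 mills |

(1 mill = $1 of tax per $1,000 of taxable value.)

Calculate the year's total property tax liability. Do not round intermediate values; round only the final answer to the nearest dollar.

$16,618

Assessed value = $617,900 × 0.99 = $611,721
Pellston CSD: $611,721 × 0.01451 = $8,876.07171
Tamarack County: ($611,721 − $103,000) × 0.00754 = $508,721 × 0.00754 = $3,835.75634
Regional Park District: ($611,721 − $103,000) × 0.00466 = $508,721 × 0.00466 = $2,370.63986
City of Calderon: $611,721 × 0.00251 = $1,535.41971
Total = $16,617.88762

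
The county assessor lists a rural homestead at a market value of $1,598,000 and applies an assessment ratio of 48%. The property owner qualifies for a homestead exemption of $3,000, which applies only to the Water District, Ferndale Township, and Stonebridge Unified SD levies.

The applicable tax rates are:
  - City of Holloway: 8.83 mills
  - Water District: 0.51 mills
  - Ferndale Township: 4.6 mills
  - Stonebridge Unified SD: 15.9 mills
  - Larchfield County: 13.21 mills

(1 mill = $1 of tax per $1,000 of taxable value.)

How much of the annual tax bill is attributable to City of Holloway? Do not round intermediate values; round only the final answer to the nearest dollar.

$6,773

Assessed value = $1,598,000 × 0.48 = $767,040
City of Holloway taxable value = $767,040 (exemption does not apply)
City of Holloway levy = $767,040 × 0.00883 = $6,772.9632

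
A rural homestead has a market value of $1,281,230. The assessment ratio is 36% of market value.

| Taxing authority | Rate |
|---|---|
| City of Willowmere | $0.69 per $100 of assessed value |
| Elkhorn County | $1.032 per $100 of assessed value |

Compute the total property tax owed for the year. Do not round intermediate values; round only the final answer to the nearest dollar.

$7,943

Assessed value = $1,281,230 × 0.36 = $461,242.8
City of Willowmere: $461,242.8 × 0.0069 = $3,182.57532
Elkhorn County: $461,242.8 × 0.01032 = $4,760.025696
Total = $3,182.57532 + $4,760.025696 = $7,942.601016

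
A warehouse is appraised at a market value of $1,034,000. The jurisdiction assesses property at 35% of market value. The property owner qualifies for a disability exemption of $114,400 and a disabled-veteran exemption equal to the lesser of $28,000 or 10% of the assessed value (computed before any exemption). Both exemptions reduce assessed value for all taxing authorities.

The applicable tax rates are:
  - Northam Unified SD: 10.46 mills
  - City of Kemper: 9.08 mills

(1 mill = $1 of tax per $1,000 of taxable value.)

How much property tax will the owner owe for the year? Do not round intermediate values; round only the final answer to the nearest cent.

Assessed value = $1,034,000 × 0.35 = $361,900
Disabled-veteran exemption = min($28,000, 10% × $361,900) = min($28,000, $36,190) = $28,000 (dollar cap binds)
Taxable value = $361,900 − $114,400 − $28,000 = $219,500
Northam Unified SD: $219,500 × 0.01046 = $2,295.97
City of Kemper: $219,500 × 0.00908 = $1,993.06
Total = $4,289.03

$4,289.03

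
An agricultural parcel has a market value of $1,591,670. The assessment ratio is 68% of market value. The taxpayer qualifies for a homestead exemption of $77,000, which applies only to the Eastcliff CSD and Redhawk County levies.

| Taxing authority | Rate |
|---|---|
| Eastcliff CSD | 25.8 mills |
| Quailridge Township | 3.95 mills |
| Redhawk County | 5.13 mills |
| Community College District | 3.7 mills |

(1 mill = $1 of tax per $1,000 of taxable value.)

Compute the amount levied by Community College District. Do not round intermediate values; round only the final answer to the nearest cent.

Assessed value = $1,591,670 × 0.68 = $1,082,335.6
Community College District taxable value = $1,082,335.6 (exemption does not apply)
Community College District levy = $1,082,335.6 × 0.0037 = $4,004.64172

$4,004.64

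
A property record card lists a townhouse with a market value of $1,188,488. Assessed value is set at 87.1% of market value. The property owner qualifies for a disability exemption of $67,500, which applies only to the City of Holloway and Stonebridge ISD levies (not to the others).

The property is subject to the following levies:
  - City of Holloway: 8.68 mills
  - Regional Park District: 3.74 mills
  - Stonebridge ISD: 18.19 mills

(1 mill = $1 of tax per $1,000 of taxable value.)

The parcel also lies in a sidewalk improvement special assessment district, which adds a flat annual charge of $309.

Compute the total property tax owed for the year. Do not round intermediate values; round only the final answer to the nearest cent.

Assessed value = $1,188,488 × 0.871 = $1,035,173.048
City of Holloway: ($1,035,173.048 − $67,500) × 0.00868 = $967,673.048 × 0.00868 = $8,399.40205664
Regional Park District: $1,035,173.048 × 0.00374 = $3,871.54719952
Stonebridge ISD: ($1,035,173.048 − $67,500) × 0.01819 = $967,673.048 × 0.01819 = $17,601.97274312
Levies subtotal = $29,872.92199928
Total = $29,872.92199928 + $309 = $30,181.92199928

$30,181.92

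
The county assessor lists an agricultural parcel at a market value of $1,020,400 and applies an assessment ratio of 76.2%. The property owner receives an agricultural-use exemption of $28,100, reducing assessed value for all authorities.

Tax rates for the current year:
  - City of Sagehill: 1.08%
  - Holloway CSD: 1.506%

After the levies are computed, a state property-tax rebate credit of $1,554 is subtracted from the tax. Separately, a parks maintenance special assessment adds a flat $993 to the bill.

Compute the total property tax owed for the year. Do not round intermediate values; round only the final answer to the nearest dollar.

Assessed value = $1,020,400 × 0.762 = $777,544.8
Taxable value = $777,544.8 − $28,100 = $749,444.8
City of Sagehill: $749,444.8 × 0.0108 = $8,094.00384
Holloway CSD: $749,444.8 × 0.01506 = $11,286.638688
Levies subtotal = $19,380.642528
After credit = $19,380.642528 − $1,554 = $17,826.642528
Total = $17,826.642528 + $993 = $18,819.642528

$18,820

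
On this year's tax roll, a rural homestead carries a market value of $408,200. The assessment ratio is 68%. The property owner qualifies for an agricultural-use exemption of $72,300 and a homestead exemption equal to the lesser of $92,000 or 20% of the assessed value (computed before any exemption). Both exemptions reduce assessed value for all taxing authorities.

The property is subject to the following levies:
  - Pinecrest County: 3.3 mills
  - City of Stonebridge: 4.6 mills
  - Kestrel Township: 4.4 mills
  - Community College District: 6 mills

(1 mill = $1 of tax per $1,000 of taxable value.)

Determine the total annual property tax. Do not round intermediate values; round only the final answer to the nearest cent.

Assessed value = $408,200 × 0.68 = $277,576
Homestead exemption = min($92,000, 20% × $277,576) = min($92,000, $55,515.2) = $55,515.2 (percentage binds)
Taxable value = $277,576 − $72,300 − $55,515.2 = $149,760.8
Pinecrest County: $149,760.8 × 0.0033 = $494.21064
City of Stonebridge: $149,760.8 × 0.0046 = $688.89968
Kestrel Township: $149,760.8 × 0.0044 = $658.94752
Community College District: $149,760.8 × 0.006 = $898.5648
Total = $2,740.62264

$2,740.62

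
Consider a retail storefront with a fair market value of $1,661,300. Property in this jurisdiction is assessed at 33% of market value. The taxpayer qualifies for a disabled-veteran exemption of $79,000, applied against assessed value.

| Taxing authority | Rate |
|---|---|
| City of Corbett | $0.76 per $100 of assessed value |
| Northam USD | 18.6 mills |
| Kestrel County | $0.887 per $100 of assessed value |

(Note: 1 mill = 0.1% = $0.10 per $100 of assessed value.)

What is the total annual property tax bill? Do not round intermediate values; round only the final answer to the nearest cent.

Assessed value = $1,661,300 × 0.33 = $548,229
Taxable value = $548,229 − $79,000 = $469,229
City of Corbett: $469,229 × 0.0076 = $3,566.1404
Northam USD: $469,229 × 0.0186 = $8,727.6594
Kestrel County: $469,229 × 0.00887 = $4,162.06123
Total = $16,455.86103

$16,455.86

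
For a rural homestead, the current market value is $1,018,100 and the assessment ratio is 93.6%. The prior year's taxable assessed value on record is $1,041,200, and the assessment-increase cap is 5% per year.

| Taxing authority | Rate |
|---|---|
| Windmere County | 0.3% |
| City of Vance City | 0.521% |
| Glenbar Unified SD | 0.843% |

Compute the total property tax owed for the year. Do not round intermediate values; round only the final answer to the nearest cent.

$15,856.95

Uncapped assessed value = $1,018,100 × 0.936 = $952,941.6
Cap limit = $1,041,200 × 1.05 = $1,093,260
Taxable assessed value = min($952,941.6, $1,093,260) = $952,941.6 (cap does not bind)
Windmere County: $952,941.6 × 0.003 = $2,858.8248
City of Vance City: $952,941.6 × 0.00521 = $4,964.825736
Glenbar Unified SD: $952,941.6 × 0.00843 = $8,033.297688
Total = $15,856.948224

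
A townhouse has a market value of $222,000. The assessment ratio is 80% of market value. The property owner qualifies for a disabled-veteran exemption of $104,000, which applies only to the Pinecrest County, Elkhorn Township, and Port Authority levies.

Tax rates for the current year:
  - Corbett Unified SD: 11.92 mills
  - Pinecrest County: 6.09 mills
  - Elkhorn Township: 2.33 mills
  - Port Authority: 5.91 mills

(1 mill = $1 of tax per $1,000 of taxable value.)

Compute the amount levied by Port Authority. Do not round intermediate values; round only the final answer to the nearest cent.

Assessed value = $222,000 × 0.8 = $177,600
Port Authority taxable value = $177,600 − $104,000 = $73,600
Port Authority levy = $73,600 × 0.00591 = $434.976

$434.98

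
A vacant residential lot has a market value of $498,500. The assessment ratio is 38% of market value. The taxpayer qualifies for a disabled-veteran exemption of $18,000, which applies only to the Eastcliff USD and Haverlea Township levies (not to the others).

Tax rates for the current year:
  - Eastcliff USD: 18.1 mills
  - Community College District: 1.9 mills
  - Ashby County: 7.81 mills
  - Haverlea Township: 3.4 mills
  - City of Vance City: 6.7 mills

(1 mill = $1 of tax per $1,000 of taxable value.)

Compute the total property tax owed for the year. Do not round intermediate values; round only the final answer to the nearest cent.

Assessed value = $498,500 × 0.38 = $189,430
Eastcliff USD: ($189,430 − $18,000) × 0.0181 = $171,430 × 0.0181 = $3,102.883
Community College District: $189,430 × 0.0019 = $359.917
Ashby County: $189,430 × 0.00781 = $1,479.4483
Haverlea Township: ($189,430 − $18,000) × 0.0034 = $171,430 × 0.0034 = $582.862
City of Vance City: $189,430 × 0.0067 = $1,269.181
Total = $6,794.2913

$6,794.29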